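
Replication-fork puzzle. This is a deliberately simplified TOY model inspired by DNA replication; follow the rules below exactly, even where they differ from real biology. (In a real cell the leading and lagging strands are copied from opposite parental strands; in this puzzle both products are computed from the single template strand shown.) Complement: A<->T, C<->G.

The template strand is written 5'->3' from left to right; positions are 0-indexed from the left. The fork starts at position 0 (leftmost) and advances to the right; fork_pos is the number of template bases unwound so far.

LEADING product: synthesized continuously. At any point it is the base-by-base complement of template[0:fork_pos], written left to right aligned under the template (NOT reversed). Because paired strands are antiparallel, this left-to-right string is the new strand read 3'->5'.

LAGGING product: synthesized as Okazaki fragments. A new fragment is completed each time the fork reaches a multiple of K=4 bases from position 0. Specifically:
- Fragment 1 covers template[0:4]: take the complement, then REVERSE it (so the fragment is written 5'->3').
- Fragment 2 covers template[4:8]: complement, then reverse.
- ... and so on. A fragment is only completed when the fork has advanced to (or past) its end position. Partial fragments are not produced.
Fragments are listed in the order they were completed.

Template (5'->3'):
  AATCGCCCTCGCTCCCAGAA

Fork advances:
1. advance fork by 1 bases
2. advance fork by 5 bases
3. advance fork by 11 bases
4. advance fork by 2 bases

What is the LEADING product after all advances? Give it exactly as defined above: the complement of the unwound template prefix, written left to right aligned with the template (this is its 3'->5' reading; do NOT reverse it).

Answer: TTAGCGGGAGCGAGGGTCT

Derivation:
Step 1: advance 1 -> fork_pos = 0 + 1 = 1.
Step 2: advance 5 -> fork_pos = 1 + 5 = 6.
Step 3: advance 11 -> fork_pos = 6 + 11 = 17.
Step 4: advance 2 -> fork_pos = 17 + 2 = 19.
Unwound prefix: template[0:19] = AATCGCCCTCGCTCCCAGA
Complement it base by base (A<->T, C<->G), keeping left-to-right order:
  [0:5] AATCG -> TTAGC
  [5:10] CCCTC -> GGGAG
  [10:15] GCTCC -> CGAGG
  [15:19] CAGA -> GTCT
Concatenate: TTAGCGGGAGCGAGGGTCT (length 19; written aligned with the template, i.e. 3'->5').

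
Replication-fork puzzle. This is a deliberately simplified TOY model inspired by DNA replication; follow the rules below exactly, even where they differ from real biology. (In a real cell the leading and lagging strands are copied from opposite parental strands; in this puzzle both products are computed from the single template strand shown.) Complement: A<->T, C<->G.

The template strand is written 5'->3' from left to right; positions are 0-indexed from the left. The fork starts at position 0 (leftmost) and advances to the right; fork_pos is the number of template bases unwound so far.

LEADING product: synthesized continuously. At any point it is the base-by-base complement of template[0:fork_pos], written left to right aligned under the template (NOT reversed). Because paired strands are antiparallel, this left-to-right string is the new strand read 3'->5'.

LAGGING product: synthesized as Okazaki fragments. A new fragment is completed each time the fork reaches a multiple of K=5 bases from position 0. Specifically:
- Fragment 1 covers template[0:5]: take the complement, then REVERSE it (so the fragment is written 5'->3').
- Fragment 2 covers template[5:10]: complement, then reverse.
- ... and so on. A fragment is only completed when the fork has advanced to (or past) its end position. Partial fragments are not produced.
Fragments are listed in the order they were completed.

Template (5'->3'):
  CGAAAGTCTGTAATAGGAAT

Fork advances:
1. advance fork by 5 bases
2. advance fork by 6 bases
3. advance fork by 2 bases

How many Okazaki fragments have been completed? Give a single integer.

Answer: 2

Derivation:
Step 1: advance 5 -> fork_pos = 0 + 5 = 5. Reached multiple(s) of 5: 5 -> fragment 1 completed (1 total).
Step 2: advance 6 -> fork_pos = 5 + 6 = 11. Reached multiple(s) of 5: 10 -> fragment 2 completed (2 total).
Step 3: advance 2 -> fork_pos = 11 + 2 = 13. Next multiple of 5 is 15 (not reached); still 2 fragment(s).
Check: final fork_pos = 13; the multiples of 5 that are <= 13 are 5..10 -> 13 // 5 = 2 completed fragment(s).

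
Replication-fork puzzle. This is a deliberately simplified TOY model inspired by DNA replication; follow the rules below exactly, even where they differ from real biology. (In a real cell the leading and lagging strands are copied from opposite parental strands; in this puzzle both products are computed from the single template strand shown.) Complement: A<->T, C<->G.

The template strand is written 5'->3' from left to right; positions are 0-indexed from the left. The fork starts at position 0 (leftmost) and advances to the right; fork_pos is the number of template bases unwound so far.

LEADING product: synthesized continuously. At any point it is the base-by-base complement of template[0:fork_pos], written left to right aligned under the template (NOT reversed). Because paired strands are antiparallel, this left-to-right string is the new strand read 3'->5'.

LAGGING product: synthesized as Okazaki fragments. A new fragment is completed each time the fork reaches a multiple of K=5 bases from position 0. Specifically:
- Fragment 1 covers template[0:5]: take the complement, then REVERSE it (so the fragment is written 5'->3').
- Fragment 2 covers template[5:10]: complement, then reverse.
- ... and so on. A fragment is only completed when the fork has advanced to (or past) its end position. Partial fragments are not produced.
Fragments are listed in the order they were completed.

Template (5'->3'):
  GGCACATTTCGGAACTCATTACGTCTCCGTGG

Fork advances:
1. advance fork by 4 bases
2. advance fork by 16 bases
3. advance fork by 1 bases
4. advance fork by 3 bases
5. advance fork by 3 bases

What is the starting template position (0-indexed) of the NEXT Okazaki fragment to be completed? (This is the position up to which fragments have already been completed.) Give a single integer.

Answer: 25

Derivation:
Step 1: advance 4 -> fork_pos = 0 + 4 = 4. Next multiple of 5 is 5 (not reached); still 0 fragment(s).
Step 2: advance 16 -> fork_pos = 4 + 16 = 20. Reached multiple(s) of 5: 5, 10, 15, 20 -> fragments 1-4 completed (4 total).
Step 3: advance 1 -> fork_pos = 20 + 1 = 21. Next multiple of 5 is 25 (not reached); still 4 fragment(s).
Step 4: advance 3 -> fork_pos = 21 + 3 = 24. Next multiple of 5 is 25 (not reached); still 4 fragment(s).
Step 5: advance 3 -> fork_pos = 24 + 3 = 27. Reached multiple(s) of 5: 25 -> fragment 5 completed (5 total).
5 fragment(s) completed, covering template[0:25] (5 x 5 = 25). The next fragment, fragment 6, covers template[25:30], so it starts at position 25.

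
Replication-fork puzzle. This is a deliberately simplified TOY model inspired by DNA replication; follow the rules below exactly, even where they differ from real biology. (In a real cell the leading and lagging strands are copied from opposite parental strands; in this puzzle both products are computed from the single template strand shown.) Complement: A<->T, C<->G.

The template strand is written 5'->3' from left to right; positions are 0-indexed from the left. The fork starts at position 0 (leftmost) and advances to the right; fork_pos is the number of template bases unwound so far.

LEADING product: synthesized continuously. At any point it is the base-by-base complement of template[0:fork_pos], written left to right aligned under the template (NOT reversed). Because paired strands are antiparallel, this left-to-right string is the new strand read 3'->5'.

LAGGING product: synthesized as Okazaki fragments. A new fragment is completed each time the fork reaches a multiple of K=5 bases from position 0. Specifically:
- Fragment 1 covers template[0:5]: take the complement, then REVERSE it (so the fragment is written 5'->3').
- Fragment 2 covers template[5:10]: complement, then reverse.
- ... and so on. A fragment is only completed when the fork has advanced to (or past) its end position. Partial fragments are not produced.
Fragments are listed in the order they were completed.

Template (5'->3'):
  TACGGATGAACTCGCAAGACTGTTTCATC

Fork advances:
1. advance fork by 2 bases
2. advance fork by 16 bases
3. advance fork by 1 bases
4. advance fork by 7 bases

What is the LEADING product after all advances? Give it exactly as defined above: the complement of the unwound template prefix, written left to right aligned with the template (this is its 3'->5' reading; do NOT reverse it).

Answer: ATGCCTACTTGAGCGTTCTGACAAAG

Derivation:
Step 1: advance 2 -> fork_pos = 0 + 2 = 2.
Step 2: advance 16 -> fork_pos = 2 + 16 = 18.
Step 3: advance 1 -> fork_pos = 18 + 1 = 19.
Step 4: advance 7 -> fork_pos = 19 + 7 = 26.
Unwound prefix: template[0:26] = TACGGATGAACTCGCAAGACTGTTTC
Complement it base by base (A<->T, C<->G), keeping left-to-right order:
  [0:5] TACGG -> ATGCC
  [5:10] ATGAA -> TACTT
  [10:15] CTCGC -> GAGCG
  [15:20] AAGAC -> TTCTG
  [20:25] TGTTT -> ACAAA
  [25:26] C -> G
Concatenate: ATGCCTACTTGAGCGTTCTGACAAAG (length 26; written aligned with the template, i.e. 3'->5').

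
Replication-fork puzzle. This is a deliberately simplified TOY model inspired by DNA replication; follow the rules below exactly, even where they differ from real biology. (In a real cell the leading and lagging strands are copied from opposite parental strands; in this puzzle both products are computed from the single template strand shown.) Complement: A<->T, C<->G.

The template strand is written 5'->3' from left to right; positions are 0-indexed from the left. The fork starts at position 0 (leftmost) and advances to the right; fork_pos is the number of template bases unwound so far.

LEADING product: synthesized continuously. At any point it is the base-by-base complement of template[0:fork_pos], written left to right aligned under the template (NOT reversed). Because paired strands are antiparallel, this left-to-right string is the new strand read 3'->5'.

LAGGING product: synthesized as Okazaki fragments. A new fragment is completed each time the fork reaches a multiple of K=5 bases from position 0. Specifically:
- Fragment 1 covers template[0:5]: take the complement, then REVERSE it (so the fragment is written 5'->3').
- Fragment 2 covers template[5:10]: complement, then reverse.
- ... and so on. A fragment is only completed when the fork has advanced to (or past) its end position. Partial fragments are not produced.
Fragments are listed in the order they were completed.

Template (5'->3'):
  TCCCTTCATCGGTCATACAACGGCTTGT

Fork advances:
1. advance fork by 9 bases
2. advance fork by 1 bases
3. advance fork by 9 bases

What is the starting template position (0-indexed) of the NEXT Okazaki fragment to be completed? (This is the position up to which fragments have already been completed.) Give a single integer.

Step 1: advance 9 -> fork_pos = 0 + 9 = 9. Reached multiple(s) of 5: 5 -> fragment 1 completed (1 total).
Step 2: advance 1 -> fork_pos = 9 + 1 = 10. Reached multiple(s) of 5: 10 -> fragment 2 completed (2 total).
Step 3: advance 9 -> fork_pos = 10 + 9 = 19. Reached multiple(s) of 5: 15 -> fragment 3 completed (3 total).
3 fragment(s) completed, covering template[0:15] (3 x 5 = 15). The next fragment, fragment 4, covers template[15:20], so it starts at position 15.

Answer: 15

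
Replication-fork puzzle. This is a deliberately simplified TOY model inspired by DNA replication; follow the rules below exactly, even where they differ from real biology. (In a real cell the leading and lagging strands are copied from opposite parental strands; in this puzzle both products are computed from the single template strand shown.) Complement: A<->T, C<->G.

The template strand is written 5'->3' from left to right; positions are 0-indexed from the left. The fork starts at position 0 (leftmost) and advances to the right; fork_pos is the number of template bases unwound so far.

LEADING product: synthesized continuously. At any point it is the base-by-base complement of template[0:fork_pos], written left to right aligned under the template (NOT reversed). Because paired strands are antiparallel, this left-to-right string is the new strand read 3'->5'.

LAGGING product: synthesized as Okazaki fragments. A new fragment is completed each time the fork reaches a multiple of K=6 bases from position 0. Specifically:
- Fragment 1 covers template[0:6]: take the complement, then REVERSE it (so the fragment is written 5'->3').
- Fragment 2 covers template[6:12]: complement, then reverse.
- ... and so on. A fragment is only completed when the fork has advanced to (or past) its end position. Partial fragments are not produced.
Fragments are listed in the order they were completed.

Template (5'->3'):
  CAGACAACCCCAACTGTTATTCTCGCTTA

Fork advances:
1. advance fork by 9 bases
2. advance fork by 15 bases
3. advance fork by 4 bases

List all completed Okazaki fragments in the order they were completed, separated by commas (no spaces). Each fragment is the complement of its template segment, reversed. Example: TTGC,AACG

Answer: TGTCTG,TGGGGT,AACAGT,GAGAAT

Derivation:
Step 1: advance 9 -> fork_pos = 0 + 9 = 9. Reached multiple(s) of 6: 6 -> fragment 1 completed (1 total).
Step 2: advance 15 -> fork_pos = 9 + 15 = 24. Reached multiple(s) of 6: 12, 18, 24 -> fragments 2-4 completed (4 total).
Step 3: advance 4 -> fork_pos = 24 + 4 = 28. Next multiple of 6 is 30 (not reached); still 4 fragment(s).
Final fork_pos = 28, so 4 fragment(s) are complete. Build each: template segment -> complement -> reverse.
Fragment 1: template[0:6] = CAGACA -> complement GTCTGT -> reversed TGTCTG
Fragment 2: template[6:12] = ACCCCA -> complement TGGGGT -> reversed TGGGGT
Fragment 3: template[12:18] = ACTGTT -> complement TGACAA -> reversed AACAGT
Fragment 4: template[18:24] = ATTCTC -> complement TAAGAG -> reversed GAGAAT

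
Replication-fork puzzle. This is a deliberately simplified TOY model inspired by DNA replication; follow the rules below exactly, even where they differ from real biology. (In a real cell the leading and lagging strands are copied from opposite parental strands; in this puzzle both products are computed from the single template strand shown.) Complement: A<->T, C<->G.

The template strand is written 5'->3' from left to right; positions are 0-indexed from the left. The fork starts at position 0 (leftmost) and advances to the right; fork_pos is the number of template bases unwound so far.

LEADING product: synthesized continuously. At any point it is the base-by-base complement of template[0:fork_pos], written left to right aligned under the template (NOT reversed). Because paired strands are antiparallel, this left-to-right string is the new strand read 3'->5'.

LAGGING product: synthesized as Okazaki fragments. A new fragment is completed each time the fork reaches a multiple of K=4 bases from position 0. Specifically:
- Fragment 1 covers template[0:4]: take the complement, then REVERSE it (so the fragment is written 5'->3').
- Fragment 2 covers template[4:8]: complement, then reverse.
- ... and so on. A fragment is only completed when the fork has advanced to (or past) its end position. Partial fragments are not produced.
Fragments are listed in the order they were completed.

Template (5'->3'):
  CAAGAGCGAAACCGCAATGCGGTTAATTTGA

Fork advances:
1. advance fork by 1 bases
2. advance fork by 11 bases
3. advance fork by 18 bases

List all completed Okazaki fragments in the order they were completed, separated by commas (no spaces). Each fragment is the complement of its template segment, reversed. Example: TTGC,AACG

Step 1: advance 1 -> fork_pos = 0 + 1 = 1. Next multiple of 4 is 4 (not reached); still 0 fragment(s).
Step 2: advance 11 -> fork_pos = 1 + 11 = 12. Reached multiple(s) of 4: 4, 8, 12 -> fragments 1-3 completed (3 total).
Step 3: advance 18 -> fork_pos = 12 + 18 = 30. Reached multiple(s) of 4: 16, 20, 24, 28 -> fragments 4-7 completed (7 total).
Final fork_pos = 30, so 7 fragment(s) are complete. Build each: template segment -> complement -> reverse.
Fragment 1: template[0:4] = CAAG -> complement GTTC -> reversed CTTG
Fragment 2: template[4:8] = AGCG -> complement TCGC -> reversed CGCT
Fragment 3: template[8:12] = AAAC -> complement TTTG -> reversed GTTT
Fragment 4: template[12:16] = CGCA -> complement GCGT -> reversed TGCG
Fragment 5: template[16:20] = ATGC -> complement TACG -> reversed GCAT
Fragment 6: template[20:24] = GGTT -> complement CCAA -> reversed AACC
Fragment 7: template[24:28] = AATT -> complement TTAA -> reversed AATT

Answer: CTTG,CGCT,GTTT,TGCG,GCAT,AACC,AATT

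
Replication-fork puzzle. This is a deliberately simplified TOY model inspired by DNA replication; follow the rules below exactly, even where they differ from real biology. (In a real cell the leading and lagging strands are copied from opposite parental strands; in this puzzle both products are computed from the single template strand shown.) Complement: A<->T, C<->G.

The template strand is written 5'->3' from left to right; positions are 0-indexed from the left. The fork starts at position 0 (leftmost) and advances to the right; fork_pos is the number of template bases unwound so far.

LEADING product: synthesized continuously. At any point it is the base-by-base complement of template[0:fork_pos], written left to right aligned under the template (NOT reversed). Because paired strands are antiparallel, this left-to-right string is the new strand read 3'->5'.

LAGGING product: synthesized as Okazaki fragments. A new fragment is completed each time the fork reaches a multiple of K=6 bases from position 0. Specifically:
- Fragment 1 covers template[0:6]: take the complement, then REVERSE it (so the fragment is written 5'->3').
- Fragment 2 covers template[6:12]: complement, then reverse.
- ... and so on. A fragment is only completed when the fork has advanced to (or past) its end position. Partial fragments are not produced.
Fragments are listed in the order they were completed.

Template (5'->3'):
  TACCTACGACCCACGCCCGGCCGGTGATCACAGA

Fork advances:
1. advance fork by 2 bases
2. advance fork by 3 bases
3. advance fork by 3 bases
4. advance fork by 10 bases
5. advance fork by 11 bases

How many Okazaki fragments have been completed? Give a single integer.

Step 1: advance 2 -> fork_pos = 0 + 2 = 2. Next multiple of 6 is 6 (not reached); still 0 fragment(s).
Step 2: advance 3 -> fork_pos = 2 + 3 = 5. Next multiple of 6 is 6 (not reached); still 0 fragment(s).
Step 3: advance 3 -> fork_pos = 5 + 3 = 8. Reached multiple(s) of 6: 6 -> fragment 1 completed (1 total).
Step 4: advance 10 -> fork_pos = 8 + 10 = 18. Reached multiple(s) of 6: 12, 18 -> fragments 2-3 completed (3 total).
Step 5: advance 11 -> fork_pos = 18 + 11 = 29. Reached multiple(s) of 6: 24 -> fragment 4 completed (4 total).
Check: final fork_pos = 29; the multiples of 6 that are <= 29 are 6..24 -> 29 // 6 = 4 completed fragment(s).

Answer: 4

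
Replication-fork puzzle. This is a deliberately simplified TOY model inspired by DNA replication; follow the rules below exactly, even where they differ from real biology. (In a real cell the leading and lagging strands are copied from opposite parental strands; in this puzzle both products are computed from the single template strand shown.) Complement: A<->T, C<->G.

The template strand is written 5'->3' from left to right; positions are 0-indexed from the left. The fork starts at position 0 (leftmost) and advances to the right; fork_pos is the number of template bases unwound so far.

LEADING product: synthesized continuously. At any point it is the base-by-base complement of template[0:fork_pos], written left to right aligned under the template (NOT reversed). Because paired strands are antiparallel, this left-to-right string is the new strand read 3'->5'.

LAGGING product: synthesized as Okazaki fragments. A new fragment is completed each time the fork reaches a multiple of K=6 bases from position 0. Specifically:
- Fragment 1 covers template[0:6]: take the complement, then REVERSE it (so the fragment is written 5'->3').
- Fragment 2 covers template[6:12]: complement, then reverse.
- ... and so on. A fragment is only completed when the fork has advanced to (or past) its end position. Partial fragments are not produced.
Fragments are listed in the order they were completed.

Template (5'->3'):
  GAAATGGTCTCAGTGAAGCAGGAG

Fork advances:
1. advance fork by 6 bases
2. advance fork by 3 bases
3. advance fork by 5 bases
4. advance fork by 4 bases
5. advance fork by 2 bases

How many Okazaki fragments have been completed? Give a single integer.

Step 1: advance 6 -> fork_pos = 0 + 6 = 6. Reached multiple(s) of 6: 6 -> fragment 1 completed (1 total).
Step 2: advance 3 -> fork_pos = 6 + 3 = 9. Next multiple of 6 is 12 (not reached); still 1 fragment(s).
Step 3: advance 5 -> fork_pos = 9 + 5 = 14. Reached multiple(s) of 6: 12 -> fragment 2 completed (2 total).
Step 4: advance 4 -> fork_pos = 14 + 4 = 18. Reached multiple(s) of 6: 18 -> fragment 3 completed (3 total).
Step 5: advance 2 -> fork_pos = 18 + 2 = 20. Next multiple of 6 is 24 (not reached); still 3 fragment(s).
Check: final fork_pos = 20; the multiples of 6 that are <= 20 are 6..18 -> 20 // 6 = 3 completed fragment(s).

Answer: 3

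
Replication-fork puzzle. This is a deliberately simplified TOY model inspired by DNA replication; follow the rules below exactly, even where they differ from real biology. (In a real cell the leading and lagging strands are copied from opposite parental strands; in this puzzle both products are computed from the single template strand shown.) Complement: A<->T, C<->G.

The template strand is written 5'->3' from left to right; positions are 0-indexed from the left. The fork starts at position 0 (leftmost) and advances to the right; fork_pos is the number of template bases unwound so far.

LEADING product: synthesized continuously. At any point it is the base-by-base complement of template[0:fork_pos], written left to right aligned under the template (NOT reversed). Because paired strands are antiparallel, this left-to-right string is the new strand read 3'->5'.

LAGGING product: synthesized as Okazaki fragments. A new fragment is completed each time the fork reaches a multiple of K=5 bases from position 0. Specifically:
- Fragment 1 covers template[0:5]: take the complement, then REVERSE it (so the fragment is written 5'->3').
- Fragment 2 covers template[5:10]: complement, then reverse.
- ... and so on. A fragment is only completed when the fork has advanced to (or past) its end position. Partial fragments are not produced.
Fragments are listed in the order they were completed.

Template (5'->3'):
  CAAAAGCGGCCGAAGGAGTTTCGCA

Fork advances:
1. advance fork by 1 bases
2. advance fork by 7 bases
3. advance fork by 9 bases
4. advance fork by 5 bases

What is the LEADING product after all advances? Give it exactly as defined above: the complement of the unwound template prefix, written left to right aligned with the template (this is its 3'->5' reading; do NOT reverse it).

Step 1: advance 1 -> fork_pos = 0 + 1 = 1.
Step 2: advance 7 -> fork_pos = 1 + 7 = 8.
Step 3: advance 9 -> fork_pos = 8 + 9 = 17.
Step 4: advance 5 -> fork_pos = 17 + 5 = 22.
Unwound prefix: template[0:22] = CAAAAGCGGCCGAAGGAGTTTC
Complement it base by base (A<->T, C<->G), keeping left-to-right order:
  [0:5] CAAAA -> GTTTT
  [5:10] GCGGC -> CGCCG
  [10:15] CGAAG -> GCTTC
  [15:20] GAGTT -> CTCAA
  [20:22] TC -> AG
Concatenate: GTTTTCGCCGGCTTCCTCAAAG (length 22; written aligned with the template, i.e. 3'->5').

Answer: GTTTTCGCCGGCTTCCTCAAAG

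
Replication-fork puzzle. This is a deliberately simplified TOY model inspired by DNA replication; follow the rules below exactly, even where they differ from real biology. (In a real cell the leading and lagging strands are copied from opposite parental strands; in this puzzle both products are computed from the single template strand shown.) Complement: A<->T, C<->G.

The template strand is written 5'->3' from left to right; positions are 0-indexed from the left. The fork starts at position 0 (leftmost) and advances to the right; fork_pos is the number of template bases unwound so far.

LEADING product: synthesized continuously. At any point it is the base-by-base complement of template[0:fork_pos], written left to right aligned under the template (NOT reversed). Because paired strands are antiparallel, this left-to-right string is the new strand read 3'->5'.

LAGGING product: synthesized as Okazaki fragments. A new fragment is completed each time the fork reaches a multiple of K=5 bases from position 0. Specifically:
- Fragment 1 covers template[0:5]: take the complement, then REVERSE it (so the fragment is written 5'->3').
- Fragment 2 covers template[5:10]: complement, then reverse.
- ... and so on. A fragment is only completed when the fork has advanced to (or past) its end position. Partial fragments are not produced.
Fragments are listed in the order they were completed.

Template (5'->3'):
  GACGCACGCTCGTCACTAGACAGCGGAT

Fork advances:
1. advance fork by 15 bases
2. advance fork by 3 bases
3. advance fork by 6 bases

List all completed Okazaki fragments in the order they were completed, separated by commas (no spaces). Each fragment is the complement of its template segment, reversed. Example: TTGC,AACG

Step 1: advance 15 -> fork_pos = 0 + 15 = 15. Reached multiple(s) of 5: 5, 10, 15 -> fragments 1-3 completed (3 total).
Step 2: advance 3 -> fork_pos = 15 + 3 = 18. Next multiple of 5 is 20 (not reached); still 3 fragment(s).
Step 3: advance 6 -> fork_pos = 18 + 6 = 24. Reached multiple(s) of 5: 20 -> fragment 4 completed (4 total).
Final fork_pos = 24, so 4 fragment(s) are complete. Build each: template segment -> complement -> reverse.
Fragment 1: template[0:5] = GACGC -> complement CTGCG -> reversed GCGTC
Fragment 2: template[5:10] = ACGCT -> complement TGCGA -> reversed AGCGT
Fragment 3: template[10:15] = CGTCA -> complement GCAGT -> reversed TGACG
Fragment 4: template[15:20] = CTAGA -> complement GATCT -> reversed TCTAG

Answer: GCGTC,AGCGT,TGACG,TCTAG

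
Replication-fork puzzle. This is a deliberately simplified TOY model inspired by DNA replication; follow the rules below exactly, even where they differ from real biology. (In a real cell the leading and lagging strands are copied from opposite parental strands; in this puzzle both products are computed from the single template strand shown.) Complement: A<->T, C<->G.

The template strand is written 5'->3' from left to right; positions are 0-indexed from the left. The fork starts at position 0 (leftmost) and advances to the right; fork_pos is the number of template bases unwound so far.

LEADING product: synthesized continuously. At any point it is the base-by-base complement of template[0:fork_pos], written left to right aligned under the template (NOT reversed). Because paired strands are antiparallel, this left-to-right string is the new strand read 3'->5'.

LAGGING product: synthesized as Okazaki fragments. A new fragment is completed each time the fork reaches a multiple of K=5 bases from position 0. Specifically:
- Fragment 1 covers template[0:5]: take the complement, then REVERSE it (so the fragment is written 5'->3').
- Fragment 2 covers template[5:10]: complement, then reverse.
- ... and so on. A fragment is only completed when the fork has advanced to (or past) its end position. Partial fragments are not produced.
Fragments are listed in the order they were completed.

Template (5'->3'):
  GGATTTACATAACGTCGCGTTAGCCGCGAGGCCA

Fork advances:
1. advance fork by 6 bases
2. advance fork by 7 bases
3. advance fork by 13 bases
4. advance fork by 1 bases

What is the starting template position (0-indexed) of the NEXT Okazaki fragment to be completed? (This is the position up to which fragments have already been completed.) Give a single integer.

Step 1: advance 6 -> fork_pos = 0 + 6 = 6. Reached multiple(s) of 5: 5 -> fragment 1 completed (1 total).
Step 2: advance 7 -> fork_pos = 6 + 7 = 13. Reached multiple(s) of 5: 10 -> fragment 2 completed (2 total).
Step 3: advance 13 -> fork_pos = 13 + 13 = 26. Reached multiple(s) of 5: 15, 20, 25 -> fragments 3-5 completed (5 total).
Step 4: advance 1 -> fork_pos = 26 + 1 = 27. Next multiple of 5 is 30 (not reached); still 5 fragment(s).
5 fragment(s) completed, covering template[0:25] (5 x 5 = 25). The next fragment, fragment 6, covers template[25:30], so it starts at position 25.

Answer: 25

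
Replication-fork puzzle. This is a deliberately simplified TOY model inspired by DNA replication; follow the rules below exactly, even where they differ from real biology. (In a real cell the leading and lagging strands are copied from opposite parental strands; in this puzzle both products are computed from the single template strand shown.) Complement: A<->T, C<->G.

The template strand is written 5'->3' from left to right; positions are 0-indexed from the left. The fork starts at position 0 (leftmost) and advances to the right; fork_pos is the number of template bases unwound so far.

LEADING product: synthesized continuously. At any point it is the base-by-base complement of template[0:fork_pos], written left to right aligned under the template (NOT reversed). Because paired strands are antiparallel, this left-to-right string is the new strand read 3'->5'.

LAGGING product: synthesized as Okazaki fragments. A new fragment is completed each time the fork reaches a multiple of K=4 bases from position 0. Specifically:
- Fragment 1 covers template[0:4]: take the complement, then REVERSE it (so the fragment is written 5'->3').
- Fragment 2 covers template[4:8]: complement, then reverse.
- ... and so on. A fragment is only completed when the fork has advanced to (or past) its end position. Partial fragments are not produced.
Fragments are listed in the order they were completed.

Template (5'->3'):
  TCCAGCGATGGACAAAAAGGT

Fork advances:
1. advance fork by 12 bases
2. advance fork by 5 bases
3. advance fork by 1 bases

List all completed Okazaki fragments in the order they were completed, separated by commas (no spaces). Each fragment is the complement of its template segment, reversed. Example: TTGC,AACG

Step 1: advance 12 -> fork_pos = 0 + 12 = 12. Reached multiple(s) of 4: 4, 8, 12 -> fragments 1-3 completed (3 total).
Step 2: advance 5 -> fork_pos = 12 + 5 = 17. Reached multiple(s) of 4: 16 -> fragment 4 completed (4 total).
Step 3: advance 1 -> fork_pos = 17 + 1 = 18. Next multiple of 4 is 20 (not reached); still 4 fragment(s).
Final fork_pos = 18, so 4 fragment(s) are complete. Build each: template segment -> complement -> reverse.
Fragment 1: template[0:4] = TCCA -> complement AGGT -> reversed TGGA
Fragment 2: template[4:8] = GCGA -> complement CGCT -> reversed TCGC
Fragment 3: template[8:12] = TGGA -> complement ACCT -> reversed TCCA
Fragment 4: template[12:16] = CAAA -> complement GTTT -> reversed TTTG

Answer: TGGA,TCGC,TCCA,TTTG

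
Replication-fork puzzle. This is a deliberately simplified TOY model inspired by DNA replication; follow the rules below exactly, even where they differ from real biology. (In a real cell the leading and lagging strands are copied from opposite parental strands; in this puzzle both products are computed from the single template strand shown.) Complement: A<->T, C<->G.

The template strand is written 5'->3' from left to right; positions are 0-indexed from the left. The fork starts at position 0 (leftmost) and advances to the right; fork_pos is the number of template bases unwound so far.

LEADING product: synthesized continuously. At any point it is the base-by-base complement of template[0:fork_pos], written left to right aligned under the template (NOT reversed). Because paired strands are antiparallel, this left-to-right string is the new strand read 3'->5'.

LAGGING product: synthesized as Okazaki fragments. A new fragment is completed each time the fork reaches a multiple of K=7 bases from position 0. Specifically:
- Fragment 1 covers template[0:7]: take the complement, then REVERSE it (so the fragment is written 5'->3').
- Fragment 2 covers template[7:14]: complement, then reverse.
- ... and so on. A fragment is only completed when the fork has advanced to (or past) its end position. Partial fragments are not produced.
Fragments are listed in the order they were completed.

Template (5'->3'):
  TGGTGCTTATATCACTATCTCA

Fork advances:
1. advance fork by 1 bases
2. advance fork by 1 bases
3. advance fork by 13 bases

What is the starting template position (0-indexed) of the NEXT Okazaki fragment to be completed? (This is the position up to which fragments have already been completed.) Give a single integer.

Step 1: advance 1 -> fork_pos = 0 + 1 = 1. Next multiple of 7 is 7 (not reached); still 0 fragment(s).
Step 2: advance 1 -> fork_pos = 1 + 1 = 2. Next multiple of 7 is 7 (not reached); still 0 fragment(s).
Step 3: advance 13 -> fork_pos = 2 + 13 = 15. Reached multiple(s) of 7: 7, 14 -> fragments 1-2 completed (2 total).
2 fragment(s) completed, covering template[0:14] (2 x 7 = 14). The next fragment, fragment 3, covers template[14:21], so it starts at position 14.

Answer: 14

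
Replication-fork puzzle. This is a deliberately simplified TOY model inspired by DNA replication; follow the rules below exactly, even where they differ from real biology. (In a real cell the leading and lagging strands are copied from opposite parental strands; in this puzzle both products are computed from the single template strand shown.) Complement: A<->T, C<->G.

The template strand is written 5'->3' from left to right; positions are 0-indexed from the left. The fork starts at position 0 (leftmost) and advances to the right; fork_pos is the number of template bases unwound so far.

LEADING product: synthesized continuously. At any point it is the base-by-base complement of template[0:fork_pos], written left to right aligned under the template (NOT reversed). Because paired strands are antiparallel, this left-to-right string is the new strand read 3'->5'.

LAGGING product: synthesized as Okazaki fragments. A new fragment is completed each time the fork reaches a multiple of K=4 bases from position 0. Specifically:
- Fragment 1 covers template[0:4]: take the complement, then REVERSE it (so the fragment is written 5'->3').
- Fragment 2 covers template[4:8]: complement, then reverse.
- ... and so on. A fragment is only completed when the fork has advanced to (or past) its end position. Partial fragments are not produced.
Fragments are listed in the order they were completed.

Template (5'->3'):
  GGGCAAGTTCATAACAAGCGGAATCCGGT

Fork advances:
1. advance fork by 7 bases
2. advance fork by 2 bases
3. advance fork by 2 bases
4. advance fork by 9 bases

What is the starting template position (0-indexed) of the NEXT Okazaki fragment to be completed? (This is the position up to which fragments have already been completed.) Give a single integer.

Step 1: advance 7 -> fork_pos = 0 + 7 = 7. Reached multiple(s) of 4: 4 -> fragment 1 completed (1 total).
Step 2: advance 2 -> fork_pos = 7 + 2 = 9. Reached multiple(s) of 4: 8 -> fragment 2 completed (2 total).
Step 3: advance 2 -> fork_pos = 9 + 2 = 11. Next multiple of 4 is 12 (not reached); still 2 fragment(s).
Step 4: advance 9 -> fork_pos = 11 + 9 = 20. Reached multiple(s) of 4: 12, 16, 20 -> fragments 3-5 completed (5 total).
5 fragment(s) completed, covering template[0:20] (5 x 4 = 20). The next fragment, fragment 6, covers template[20:24], so it starts at position 20.

Answer: 20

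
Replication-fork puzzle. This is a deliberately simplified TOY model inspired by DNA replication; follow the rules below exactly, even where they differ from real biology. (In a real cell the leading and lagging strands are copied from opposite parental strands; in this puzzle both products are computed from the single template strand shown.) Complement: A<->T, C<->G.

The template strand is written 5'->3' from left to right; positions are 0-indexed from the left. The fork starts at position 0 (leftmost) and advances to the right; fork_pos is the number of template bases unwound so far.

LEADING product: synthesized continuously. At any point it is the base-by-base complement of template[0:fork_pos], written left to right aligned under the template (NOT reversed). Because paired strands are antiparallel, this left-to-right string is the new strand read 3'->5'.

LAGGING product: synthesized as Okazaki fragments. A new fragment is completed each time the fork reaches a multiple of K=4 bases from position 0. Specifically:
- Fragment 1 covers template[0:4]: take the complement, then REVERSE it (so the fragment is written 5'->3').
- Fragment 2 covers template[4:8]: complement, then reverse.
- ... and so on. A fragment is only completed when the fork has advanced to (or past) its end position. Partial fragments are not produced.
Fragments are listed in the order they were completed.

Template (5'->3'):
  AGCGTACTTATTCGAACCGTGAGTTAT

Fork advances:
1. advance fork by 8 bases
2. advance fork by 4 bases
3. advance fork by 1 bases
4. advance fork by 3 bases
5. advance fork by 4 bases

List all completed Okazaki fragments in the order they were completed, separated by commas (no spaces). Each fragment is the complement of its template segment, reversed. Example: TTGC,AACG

Answer: CGCT,AGTA,AATA,TTCG,ACGG

Derivation:
Step 1: advance 8 -> fork_pos = 0 + 8 = 8. Reached multiple(s) of 4: 4, 8 -> fragments 1-2 completed (2 total).
Step 2: advance 4 -> fork_pos = 8 + 4 = 12. Reached multiple(s) of 4: 12 -> fragment 3 completed (3 total).
Step 3: advance 1 -> fork_pos = 12 + 1 = 13. Next multiple of 4 is 16 (not reached); still 3 fragment(s).
Step 4: advance 3 -> fork_pos = 13 + 3 = 16. Reached multiple(s) of 4: 16 -> fragment 4 completed (4 total).
Step 5: advance 4 -> fork_pos = 16 + 4 = 20. Reached multiple(s) of 4: 20 -> fragment 5 completed (5 total).
Final fork_pos = 20, so 5 fragment(s) are complete. Build each: template segment -> complement -> reverse.
Fragment 1: template[0:4] = AGCG -> complement TCGC -> reversed CGCT
Fragment 2: template[4:8] = TACT -> complement ATGA -> reversed AGTA
Fragment 3: template[8:12] = TATT -> complement ATAA -> reversed AATA
Fragment 4: template[12:16] = CGAA -> complement GCTT -> reversed TTCG
Fragment 5: template[16:20] = CCGT -> complement GGCA -> reversed ACGG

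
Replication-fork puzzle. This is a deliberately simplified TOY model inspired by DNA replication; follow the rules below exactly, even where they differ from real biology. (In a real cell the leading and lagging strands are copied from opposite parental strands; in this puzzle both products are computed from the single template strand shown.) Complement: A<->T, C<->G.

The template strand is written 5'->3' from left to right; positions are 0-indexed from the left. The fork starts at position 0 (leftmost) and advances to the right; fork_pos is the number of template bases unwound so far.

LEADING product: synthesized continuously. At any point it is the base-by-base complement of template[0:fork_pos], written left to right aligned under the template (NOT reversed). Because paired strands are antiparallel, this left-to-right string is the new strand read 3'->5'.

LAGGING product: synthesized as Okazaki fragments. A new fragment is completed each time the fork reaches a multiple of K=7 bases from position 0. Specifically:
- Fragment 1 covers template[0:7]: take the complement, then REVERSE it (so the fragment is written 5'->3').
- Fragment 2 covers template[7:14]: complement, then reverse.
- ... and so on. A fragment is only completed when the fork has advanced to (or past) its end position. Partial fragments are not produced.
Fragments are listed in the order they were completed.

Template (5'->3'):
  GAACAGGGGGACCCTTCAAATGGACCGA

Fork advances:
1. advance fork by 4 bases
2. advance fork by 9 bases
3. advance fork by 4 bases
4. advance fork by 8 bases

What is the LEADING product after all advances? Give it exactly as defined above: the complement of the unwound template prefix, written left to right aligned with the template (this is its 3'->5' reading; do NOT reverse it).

Step 1: advance 4 -> fork_pos = 0 + 4 = 4.
Step 2: advance 9 -> fork_pos = 4 + 9 = 13.
Step 3: advance 4 -> fork_pos = 13 + 4 = 17.
Step 4: advance 8 -> fork_pos = 17 + 8 = 25.
Unwound prefix: template[0:25] = GAACAGGGGGACCCTTCAAATGGAC
Complement it base by base (A<->T, C<->G), keeping left-to-right order:
  [0:5] GAACA -> CTTGT
  [5:10] GGGGG -> CCCCC
  [10:15] ACCCT -> TGGGA
  [15:20] TCAAA -> AGTTT
  [20:25] TGGAC -> ACCTG
Concatenate: CTTGTCCCCCTGGGAAGTTTACCTG (length 25; written aligned with the template, i.e. 3'->5').

Answer: CTTGTCCCCCTGGGAAGTTTACCTG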